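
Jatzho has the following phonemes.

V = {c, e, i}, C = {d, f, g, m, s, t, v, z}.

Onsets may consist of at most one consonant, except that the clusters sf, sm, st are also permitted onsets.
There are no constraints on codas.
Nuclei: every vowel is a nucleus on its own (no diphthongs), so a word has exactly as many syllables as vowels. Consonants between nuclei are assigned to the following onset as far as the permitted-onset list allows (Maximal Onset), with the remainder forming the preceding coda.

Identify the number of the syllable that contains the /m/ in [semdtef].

1

Vowels present: e, e; each is a nucleus, giving 2 syllables.
V1 /e/ – V2 /e/: /mdt/ splits as /md/ + /t/ (/t/ is the longest suffix that is a licit onset).
So the parse is semd.tef.
The /m/ is in the coda of syllable 1 (/semd/).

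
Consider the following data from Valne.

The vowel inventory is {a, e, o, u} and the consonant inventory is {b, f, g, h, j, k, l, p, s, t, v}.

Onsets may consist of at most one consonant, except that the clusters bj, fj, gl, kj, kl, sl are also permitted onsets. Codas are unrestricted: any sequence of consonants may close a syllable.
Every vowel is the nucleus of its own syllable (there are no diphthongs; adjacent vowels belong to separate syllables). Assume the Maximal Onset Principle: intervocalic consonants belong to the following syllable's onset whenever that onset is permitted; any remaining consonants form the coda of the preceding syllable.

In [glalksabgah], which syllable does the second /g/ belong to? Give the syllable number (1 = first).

3

Nuclei (vowels): a, a, a → 3 syllables.
Between /a/ (V1) and /a/ (V2): /lks/ splits as /lk/ + /s/ (/s/ is the longest suffix that is a licit onset).
Between /a/ (V2) and /a/ (V3): /bg/ — longest licit onset from the right is /g/, leaving /b/ as coda.
So the parse is glalk.sab.gah.
The second /g/ is in the onset of syllable 3 (/gah/).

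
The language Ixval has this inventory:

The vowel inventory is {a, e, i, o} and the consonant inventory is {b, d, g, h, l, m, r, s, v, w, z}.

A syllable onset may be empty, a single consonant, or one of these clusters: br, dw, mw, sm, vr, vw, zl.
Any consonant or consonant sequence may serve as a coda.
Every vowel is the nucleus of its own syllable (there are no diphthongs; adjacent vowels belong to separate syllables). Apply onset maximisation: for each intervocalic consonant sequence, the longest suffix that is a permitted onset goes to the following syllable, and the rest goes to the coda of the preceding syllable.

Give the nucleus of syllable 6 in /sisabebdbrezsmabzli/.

i

The vowels are i, a, e, e, a, i — 6 nuclei, so 6 syllables.
The sixth nucleus (vowel 6 from the left) is /i/.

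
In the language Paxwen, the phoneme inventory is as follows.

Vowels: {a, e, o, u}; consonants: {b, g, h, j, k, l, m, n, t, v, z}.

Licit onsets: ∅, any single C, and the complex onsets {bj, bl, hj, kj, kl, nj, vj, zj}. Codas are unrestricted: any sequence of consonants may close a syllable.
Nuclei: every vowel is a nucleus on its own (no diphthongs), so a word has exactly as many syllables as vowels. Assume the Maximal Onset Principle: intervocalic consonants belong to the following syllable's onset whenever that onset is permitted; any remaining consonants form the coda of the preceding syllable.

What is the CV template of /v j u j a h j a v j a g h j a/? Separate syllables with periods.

CCV.CV.CCV.CCVC.CCV

Vowels present: u, a, a, a, a; each is a nucleus, giving 5 syllables.
Between /u/ (V1) and /a/ (V2): just /j/ — single C goes to the following onset.
Between /a/ (V2) and /a/ (V3): /hj/ is a licit onset in full, so it all attaches to the next syllable.
Between /a/ (V3) and /a/ (V4): /vj/ is a licit onset in full, so it all attaches to the next syllable.
Between /a/ (V4) and /a/ (V5): /ghj/ — longest licit onset from the right is /hj/, leaving /g/ as coda.
Putting it together: vju.ja.hja.vjag.hja.
Mapping each syllable to C/V: /vju/ → CCV, /ja/ → CV, /hja/ → CCV, /vjag/ → CCVC, /hja/ → CCV.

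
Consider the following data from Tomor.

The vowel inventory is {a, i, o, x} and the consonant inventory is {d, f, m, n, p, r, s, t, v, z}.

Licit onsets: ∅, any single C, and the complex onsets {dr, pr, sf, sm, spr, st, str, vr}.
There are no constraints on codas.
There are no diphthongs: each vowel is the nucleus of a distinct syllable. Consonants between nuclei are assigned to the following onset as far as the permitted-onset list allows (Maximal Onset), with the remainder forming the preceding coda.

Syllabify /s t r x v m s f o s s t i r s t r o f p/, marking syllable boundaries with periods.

Nuclei (vowels): x, o, i, o → 4 syllables.
σ1/σ2 boundary: /vmsf/; trying suffixes from longest down, /sf/ is the first permitted one, so coda /vm/ | onset /sf/.
σ2/σ3 boundary: /sst/ — longest licit onset from the right is /st/, leaving /s/ as coda.
σ3/σ4 boundary: /rstr/ splits as /r/ + /str/ (/str/ is the longest suffix that is a licit onset).

strxvm.sfos.stir.strofp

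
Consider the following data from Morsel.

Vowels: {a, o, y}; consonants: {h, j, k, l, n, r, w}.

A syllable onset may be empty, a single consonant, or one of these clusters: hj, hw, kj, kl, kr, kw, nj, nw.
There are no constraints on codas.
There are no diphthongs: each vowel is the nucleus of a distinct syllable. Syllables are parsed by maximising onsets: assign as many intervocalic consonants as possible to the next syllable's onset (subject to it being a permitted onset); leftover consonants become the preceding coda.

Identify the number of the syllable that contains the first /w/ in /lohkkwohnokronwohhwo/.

2

Nuclei (vowels): o, o, o, o, o, o → 6 syllables.
σ1/σ2 boundary: /hkkw/; trying suffixes from longest down, /kw/ is the first permitted one, so coda /hk/ | onset /kw/.
σ2/σ3 boundary: cluster /hn/ — the longest permitted-onset suffix is /n/; onset = /n/, preceding coda = /h/.
σ3/σ4 boundary: cluster /kr/ — /kr/ is itself a permitted onset, so the whole cluster goes right; preceding coda = ∅.
σ4/σ5 boundary: cluster /nw/ — /nw/ is itself a permitted onset, so the whole cluster goes right; preceding coda = ∅.
σ5/σ6 boundary: /hhw/; trying suffixes from longest down, /hw/ is the first permitted one, so coda /h/ | onset /hw/.
Putting it together: lohk.kwoh.no.kro.nwoh.hwo.
The first /w/ is in the onset of syllable 2 (/kwoh/).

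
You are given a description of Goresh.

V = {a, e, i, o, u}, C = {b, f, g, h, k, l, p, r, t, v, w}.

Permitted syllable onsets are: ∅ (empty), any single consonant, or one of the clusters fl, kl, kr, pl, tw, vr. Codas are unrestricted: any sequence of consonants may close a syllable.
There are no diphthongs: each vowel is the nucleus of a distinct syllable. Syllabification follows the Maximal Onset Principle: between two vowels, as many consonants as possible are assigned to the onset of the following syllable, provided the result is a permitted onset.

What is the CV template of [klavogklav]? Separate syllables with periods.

CCV.CVC.CCVC

Nuclei (vowels): a, o, a → 3 syllables.
σ1/σ2 boundary: /v/ is a single consonant, so it becomes the next onset.
σ2/σ3 boundary: /gkl/ splits as /g/ + /kl/ (/kl/ is the longest suffix that is a licit onset).
Putting it together: kla.vog.klav.
Mapping each syllable to C/V: /kla/ → CCV, /vog/ → CVC, /klav/ → CCVC.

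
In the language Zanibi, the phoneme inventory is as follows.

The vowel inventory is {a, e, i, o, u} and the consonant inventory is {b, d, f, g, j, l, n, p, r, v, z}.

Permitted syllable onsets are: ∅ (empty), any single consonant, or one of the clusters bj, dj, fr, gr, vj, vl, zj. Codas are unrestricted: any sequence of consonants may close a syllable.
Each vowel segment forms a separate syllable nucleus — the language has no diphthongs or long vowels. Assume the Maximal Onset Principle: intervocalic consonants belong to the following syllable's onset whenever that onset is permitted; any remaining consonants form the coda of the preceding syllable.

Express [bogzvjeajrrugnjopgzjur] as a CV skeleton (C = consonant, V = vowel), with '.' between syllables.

CVCC.CCV.VCC.CVCC.CVCC.CCVC

The vowels are o, e, a, u, o, u — 6 nuclei, so 6 syllables.
σ1/σ2 boundary: /gzvj/ — longest licit onset from the right is /vj/, leaving /gz/ as coda.
σ2/σ3 boundary: no consonants, so the boundary falls immediately after /e/.
σ3/σ4 boundary: cluster /jrr/ — the longest permitted-onset suffix is /r/; onset = /r/, preceding coda = /jr/.
σ4/σ5 boundary: /gnj/ — longest licit onset from the right is /j/, leaving /gn/ as coda.
σ5/σ6 boundary: /pgzj/ — longest licit onset from the right is /zj/, leaving /pg/ as coda.
Putting it together: bogz.vje.ajr.rugn.jopg.zjur.
Mapping each syllable to C/V: /bogz/ → CVCC, /vje/ → CCV, /ajr/ → VCC, /rugn/ → CVCC, /jopg/ → CVCC, /zjur/ → CCVC.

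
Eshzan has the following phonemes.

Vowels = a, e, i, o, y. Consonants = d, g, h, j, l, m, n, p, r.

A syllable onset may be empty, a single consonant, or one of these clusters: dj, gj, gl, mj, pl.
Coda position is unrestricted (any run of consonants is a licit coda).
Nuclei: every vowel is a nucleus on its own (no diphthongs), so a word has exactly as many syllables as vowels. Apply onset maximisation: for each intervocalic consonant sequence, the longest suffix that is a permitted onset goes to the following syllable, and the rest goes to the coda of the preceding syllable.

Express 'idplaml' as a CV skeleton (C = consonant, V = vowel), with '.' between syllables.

VC.CCVCC

The vowels are i, a — 2 nuclei, so 2 syllables.
σ1/σ2 boundary: /dpl/; trying suffixes from longest down, /pl/ is the first permitted one, so coda /d/ | onset /pl/.
So the parse is id.plaml.
Mapping each syllable to C/V: /id/ → VC, /plaml/ → CCVCC.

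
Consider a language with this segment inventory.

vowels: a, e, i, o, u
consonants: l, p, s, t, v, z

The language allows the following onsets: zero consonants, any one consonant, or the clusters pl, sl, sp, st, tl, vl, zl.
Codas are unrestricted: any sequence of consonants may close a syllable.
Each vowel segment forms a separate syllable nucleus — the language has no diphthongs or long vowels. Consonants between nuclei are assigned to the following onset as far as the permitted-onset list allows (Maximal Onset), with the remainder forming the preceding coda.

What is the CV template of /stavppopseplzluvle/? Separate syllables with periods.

The vowels are a, o, e, u, e — 5 nuclei, so 5 syllables.
/a…o/ gap (V1→V2): /vpp/ splits as /vp/ + /p/ (/p/ is the longest suffix that is a licit onset).
/o…e/ gap (V2→V3): /ps/ — longest licit onset from the right is /s/, leaving /p/ as coda.
/e…u/ gap (V3→V4): /plzl/ splits as /pl/ + /zl/ (/zl/ is the longest suffix that is a licit onset).
/u…e/ gap (V4→V5): /vl/ — entire cluster is a permitted onset → onset /vl/, coda ∅.
Result: stavp.pop.sepl.zlu.vle.
Mapping each syllable to C/V: /stavp/ → CCVCC, /pop/ → CVC, /sepl/ → CVCC, /zlu/ → CCV, /vle/ → CCV.

CCVCC.CVC.CVCC.CCV.CCV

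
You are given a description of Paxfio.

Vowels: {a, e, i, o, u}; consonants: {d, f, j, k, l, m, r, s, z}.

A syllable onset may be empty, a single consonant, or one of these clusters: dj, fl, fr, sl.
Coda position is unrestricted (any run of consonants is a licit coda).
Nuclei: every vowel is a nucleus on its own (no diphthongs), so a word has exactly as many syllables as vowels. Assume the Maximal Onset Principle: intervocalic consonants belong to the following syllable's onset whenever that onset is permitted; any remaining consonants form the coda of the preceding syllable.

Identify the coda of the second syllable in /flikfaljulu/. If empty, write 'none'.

l

The vowels are i, a, u, u — 4 nuclei, so 4 syllables.
/i…a/ gap (V1→V2): /kf/ — longest licit onset from the right is /f/, leaving /k/ as coda.
/a…u/ gap (V2→V3): /lj/ splits as /l/ + /j/ (/j/ is the longest suffix that is a licit onset).
/u…u/ gap (V3→V4): just /l/ — single C goes to the following onset.
Putting it together: flik.fal.ju.lu.
Syllable 2 is /fal/: onset /f/, nucleus /a/, coda /l/.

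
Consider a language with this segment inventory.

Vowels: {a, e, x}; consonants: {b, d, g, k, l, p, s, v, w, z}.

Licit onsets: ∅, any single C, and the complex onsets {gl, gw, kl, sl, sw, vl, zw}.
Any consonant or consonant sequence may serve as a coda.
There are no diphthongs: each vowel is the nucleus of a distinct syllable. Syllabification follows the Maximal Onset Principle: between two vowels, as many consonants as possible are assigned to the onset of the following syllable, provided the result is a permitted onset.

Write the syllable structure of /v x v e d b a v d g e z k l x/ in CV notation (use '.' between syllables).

CV.CVC.CVCC.CVC.CCV

Nuclei (vowels): x, e, a, e, x → 5 syllables.
/x…e/ gap (V1→V2): just /v/ — single C goes to the following onset.
/e…a/ gap (V2→V3): /db/; trying suffixes from longest down, /b/ is the first permitted one, so coda /d/ | onset /b/.
/a…e/ gap (V3→V4): cluster /vdg/ — the longest permitted-onset suffix is /g/; onset = /g/, preceding coda = /vd/.
/e…x/ gap (V4→V5): /zkl/ splits as /z/ + /kl/ (/kl/ is the longest suffix that is a licit onset).
So the parse is vx.ved.bavd.gez.klx.
Mapping each syllable to C/V: /vx/ → CV, /ved/ → CVC, /bavd/ → CVCC, /gez/ → CVC, /klx/ → CCV.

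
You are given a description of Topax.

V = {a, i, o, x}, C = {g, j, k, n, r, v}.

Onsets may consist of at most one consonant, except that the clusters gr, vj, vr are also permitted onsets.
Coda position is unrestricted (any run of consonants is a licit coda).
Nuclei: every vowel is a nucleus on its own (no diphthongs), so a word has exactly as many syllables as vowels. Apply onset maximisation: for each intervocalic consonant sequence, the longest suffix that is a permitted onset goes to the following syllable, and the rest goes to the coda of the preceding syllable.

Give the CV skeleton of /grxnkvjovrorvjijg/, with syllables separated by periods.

CCVCC.CCV.CCVC.CCVCC

Vowels present: x, o, o, i; each is a nucleus, giving 4 syllables.
V1 /x/ – V2 /o/: /nkvj/ — longest licit onset from the right is /vj/, leaving /nk/ as coda.
V2 /o/ – V3 /o/: /vr/ is a licit onset in full, so it all attaches to the next syllable.
V3 /o/ – V4 /i/: /rvj/; trying suffixes from longest down, /vj/ is the first permitted one, so coda /r/ | onset /vj/.
Result: grxnk.vjo.vror.vjijg.
Mapping each syllable to C/V: /grxnk/ → CCVCC, /vjo/ → CCV, /vror/ → CCVC, /vjijg/ → CCVCC.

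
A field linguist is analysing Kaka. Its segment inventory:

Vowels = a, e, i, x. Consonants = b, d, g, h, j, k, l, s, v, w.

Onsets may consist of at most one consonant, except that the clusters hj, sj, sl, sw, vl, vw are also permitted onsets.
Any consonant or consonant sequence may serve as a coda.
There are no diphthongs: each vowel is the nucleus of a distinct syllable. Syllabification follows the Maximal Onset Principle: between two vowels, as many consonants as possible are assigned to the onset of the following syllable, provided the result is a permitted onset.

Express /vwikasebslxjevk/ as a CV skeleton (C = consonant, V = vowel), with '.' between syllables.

CCV.CV.CVC.CCV.CVCC

The vowels are i, a, e, x, e — 5 nuclei, so 5 syllables.
/i…a/ gap (V1→V2): just /k/ — single C goes to the following onset.
/a…e/ gap (V2→V3): /s/ → onset of the next syllable (single consonants are always licit onsets).
/e…x/ gap (V3→V4): /bsl/ — longest licit onset from the right is /sl/, leaving /b/ as coda.
/x…e/ gap (V4→V5): /j/ → onset of the next syllable (single consonants are always licit onsets).
Syllabification: vwi.ka.seb.slx.jevk.
Mapping each syllable to C/V: /vwi/ → CCV, /ka/ → CV, /seb/ → CVC, /slx/ → CCV, /jevk/ → CVCC.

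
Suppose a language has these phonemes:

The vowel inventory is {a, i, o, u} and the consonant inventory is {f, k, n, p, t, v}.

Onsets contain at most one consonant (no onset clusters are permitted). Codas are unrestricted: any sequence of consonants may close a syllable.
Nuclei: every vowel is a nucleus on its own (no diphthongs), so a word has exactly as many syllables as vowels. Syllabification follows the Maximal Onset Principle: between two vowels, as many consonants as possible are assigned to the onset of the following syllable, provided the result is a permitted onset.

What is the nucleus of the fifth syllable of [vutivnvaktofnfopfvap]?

Nuclei (vowels): u, i, a, o, o, a → 6 syllables.
The fifth nucleus (vowel 5 from the left) is /o/.

o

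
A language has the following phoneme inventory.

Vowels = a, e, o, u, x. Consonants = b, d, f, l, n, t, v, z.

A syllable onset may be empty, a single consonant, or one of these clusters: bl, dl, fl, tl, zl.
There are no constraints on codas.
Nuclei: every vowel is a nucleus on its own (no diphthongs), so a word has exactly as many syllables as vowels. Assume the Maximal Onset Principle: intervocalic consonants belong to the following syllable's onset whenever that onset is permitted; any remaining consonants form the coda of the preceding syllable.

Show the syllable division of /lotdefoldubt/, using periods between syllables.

Vowels present: o, e, o, u; each is a nucleus, giving 4 syllables.
/o…e/ gap (V1→V2): /td/ splits as /t/ + /d/ (/d/ is the longest suffix that is a licit onset).
/e…o/ gap (V2→V3): just /f/ — single C goes to the following onset.
/o…u/ gap (V3→V4): cluster /ld/ — the longest permitted-onset suffix is /d/; onset = /d/, preceding coda = /l/.

lot.de.fol.dubt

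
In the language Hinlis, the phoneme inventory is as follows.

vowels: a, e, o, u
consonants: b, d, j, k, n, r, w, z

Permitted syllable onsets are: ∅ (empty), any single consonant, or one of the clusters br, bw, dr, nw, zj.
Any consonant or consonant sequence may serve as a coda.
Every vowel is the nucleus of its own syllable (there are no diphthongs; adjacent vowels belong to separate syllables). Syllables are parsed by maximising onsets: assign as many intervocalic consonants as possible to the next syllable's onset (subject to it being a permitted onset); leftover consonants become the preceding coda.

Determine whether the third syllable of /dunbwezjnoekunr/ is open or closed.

open

Vowels present: u, e, o, e, u; each is a nucleus, giving 5 syllables.
/u…e/ gap (V1→V2): cluster /nbw/ — the longest permitted-onset suffix is /bw/; onset = /bw/, preceding coda = /n/.
/e…o/ gap (V2→V3): /zjn/; trying suffixes from longest down, /n/ is the first permitted one, so coda /zj/ | onset /n/.
/o…e/ gap (V3→V4): no consonants, so the boundary falls immediately after /o/.
/e…u/ gap (V4→V5): /k/ → onset of the next syllable (single consonants are always licit onsets).
Syllabification: dun.bwezj.no.e.kunr.
Syllable 3 is /no/; it ends in its nucleus with no coda, so it is open.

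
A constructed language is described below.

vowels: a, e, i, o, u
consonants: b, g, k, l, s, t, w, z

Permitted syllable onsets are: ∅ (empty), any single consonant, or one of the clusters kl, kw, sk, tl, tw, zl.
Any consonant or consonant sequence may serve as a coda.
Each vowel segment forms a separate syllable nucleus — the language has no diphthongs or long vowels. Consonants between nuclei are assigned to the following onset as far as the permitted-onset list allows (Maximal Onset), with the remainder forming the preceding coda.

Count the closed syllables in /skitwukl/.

The vowels are i, u — 2 nuclei, so 2 syllables.
σ1/σ2 boundary: cluster /tw/ — /tw/ is itself a permitted onset, so the whole cluster goes right; preceding coda = ∅.
So the parse is ski.twukl.
Classifying each syllable: /ski/ (open), /twukl/ (closed).
Closed syllables: 1.

1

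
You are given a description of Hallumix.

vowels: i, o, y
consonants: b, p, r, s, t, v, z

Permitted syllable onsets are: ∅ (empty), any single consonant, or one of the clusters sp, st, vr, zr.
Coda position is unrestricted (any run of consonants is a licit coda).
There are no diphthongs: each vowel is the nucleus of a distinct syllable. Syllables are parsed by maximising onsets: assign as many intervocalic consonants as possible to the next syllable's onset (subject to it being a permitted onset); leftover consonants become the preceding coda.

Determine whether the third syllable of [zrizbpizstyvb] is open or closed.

closed

Vowels present: i, i, y; each is a nucleus, giving 3 syllables.
Between /i/ (V1) and /i/ (V2): /zbp/ splits as /zb/ + /p/ (/p/ is the longest suffix that is a licit onset).
Between /i/ (V2) and /y/ (V3): cluster /zst/ — the longest permitted-onset suffix is /st/; onset = /st/, preceding coda = /z/.
Syllabification: zrizb.piz.styvb.
Syllable 3 is /styvb/ with coda /vb/, so it is closed.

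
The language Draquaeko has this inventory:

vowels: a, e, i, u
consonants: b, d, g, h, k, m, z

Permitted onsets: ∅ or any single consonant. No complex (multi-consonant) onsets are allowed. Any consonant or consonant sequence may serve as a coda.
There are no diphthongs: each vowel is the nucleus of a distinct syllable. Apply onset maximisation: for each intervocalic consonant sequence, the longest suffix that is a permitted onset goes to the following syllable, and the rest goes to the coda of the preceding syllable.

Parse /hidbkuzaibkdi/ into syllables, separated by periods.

Nuclei (vowels): i, u, a, i, i → 5 syllables.
V1 /i/ – V2 /u/: /dbk/; trying suffixes from longest down, /k/ is the first permitted one, so coda /db/ | onset /k/.
V2 /u/ – V3 /a/: just /z/ — single C goes to the following onset.
V3 /a/ – V4 /i/: nothing intervenes; syllable break is V.V.
V4 /i/ – V5 /i/: /bkd/ — longest licit onset from the right is /d/, leaving /bk/ as coda.

hidb.ku.za.ibk.di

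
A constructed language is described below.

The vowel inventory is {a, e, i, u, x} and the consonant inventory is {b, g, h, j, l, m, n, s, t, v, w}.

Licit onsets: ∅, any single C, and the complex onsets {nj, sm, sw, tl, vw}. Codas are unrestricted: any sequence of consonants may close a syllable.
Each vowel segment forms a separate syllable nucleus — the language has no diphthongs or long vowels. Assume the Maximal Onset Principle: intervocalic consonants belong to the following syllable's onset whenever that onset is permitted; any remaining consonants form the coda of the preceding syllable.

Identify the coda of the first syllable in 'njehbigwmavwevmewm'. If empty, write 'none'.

h

Vowels present: e, i, a, e, e; each is a nucleus, giving 5 syllables.
σ1/σ2 boundary: cluster /hb/ — the longest permitted-onset suffix is /b/; onset = /b/, preceding coda = /h/.
σ2/σ3 boundary: cluster /gwm/ — the longest permitted-onset suffix is /m/; onset = /m/, preceding coda = /gw/.
σ3/σ4 boundary: /vw/ is a licit onset in full, so it all attaches to the next syllable.
σ4/σ5 boundary: cluster /vm/ — the longest permitted-onset suffix is /m/; onset = /m/, preceding coda = /v/.
Result: njeh.bigw.ma.vwev.mewm.
Syllable 1 is /njeh/: onset /nj/, nucleus /e/, coda /h/.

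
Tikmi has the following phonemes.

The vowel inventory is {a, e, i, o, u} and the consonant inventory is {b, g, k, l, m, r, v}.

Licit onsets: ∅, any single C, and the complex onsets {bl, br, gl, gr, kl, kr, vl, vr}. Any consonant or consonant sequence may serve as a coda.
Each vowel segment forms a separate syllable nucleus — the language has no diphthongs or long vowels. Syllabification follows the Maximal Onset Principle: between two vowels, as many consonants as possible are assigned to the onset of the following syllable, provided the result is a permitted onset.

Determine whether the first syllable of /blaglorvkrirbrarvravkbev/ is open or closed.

open

The vowels are a, o, i, a, a, e — 6 nuclei, so 6 syllables.
/a…o/ gap (V1→V2): /gl/ is a licit onset in full, so it all attaches to the next syllable.
/o…i/ gap (V2→V3): /rvkr/ splits as /rv/ + /kr/ (/kr/ is the longest suffix that is a licit onset).
/i…a/ gap (V3→V4): /rbr/ — longest licit onset from the right is /br/, leaving /r/ as coda.
/a…a/ gap (V4→V5): /rvr/ — longest licit onset from the right is /vr/, leaving /r/ as coda.
/a…e/ gap (V5→V6): cluster /vkb/ — the longest permitted-onset suffix is /b/; onset = /b/, preceding coda = /vk/.
Syllabification: bla.glorv.krir.brar.vravk.bev.
Syllable 1 is /bla/; it ends in its nucleus with no coda, so it is open.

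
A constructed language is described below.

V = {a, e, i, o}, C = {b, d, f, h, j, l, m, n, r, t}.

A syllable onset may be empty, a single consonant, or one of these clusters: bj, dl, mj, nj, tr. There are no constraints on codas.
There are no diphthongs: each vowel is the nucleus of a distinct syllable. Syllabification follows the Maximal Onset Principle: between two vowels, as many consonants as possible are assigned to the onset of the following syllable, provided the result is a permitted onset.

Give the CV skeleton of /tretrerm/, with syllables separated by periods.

CCV.CCVCC

Vowels present: e, e; each is a nucleus, giving 2 syllables.
V1 /e/ – V2 /e/: cluster /tr/ — /tr/ is itself a permitted onset, so the whole cluster goes right; preceding coda = ∅.
Syllabification: tre.trerm.
Mapping each syllable to C/V: /tre/ → CCV, /trerm/ → CCVCC.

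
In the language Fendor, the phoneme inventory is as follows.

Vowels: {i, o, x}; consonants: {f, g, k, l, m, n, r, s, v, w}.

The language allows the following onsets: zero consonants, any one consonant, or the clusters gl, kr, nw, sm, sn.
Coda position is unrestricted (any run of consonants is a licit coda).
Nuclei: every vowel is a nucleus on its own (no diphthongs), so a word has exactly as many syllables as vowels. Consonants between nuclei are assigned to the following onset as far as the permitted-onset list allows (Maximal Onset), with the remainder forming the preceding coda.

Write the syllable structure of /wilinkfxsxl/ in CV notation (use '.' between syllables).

Nuclei (vowels): i, i, x, x → 4 syllables.
V1 /i/ – V2 /i/: /l/ → onset of the next syllable (single consonants are always licit onsets).
V2 /i/ – V3 /x/: /nkf/ — longest licit onset from the right is /f/, leaving /nk/ as coda.
V3 /x/ – V4 /x/: /s/ is a single consonant, so it becomes the next onset.
Putting it together: wi.link.fx.sxl.
Mapping each syllable to C/V: /wi/ → CV, /link/ → CVCC, /fx/ → CV, /sxl/ → CVC.

CV.CVCC.CV.CVC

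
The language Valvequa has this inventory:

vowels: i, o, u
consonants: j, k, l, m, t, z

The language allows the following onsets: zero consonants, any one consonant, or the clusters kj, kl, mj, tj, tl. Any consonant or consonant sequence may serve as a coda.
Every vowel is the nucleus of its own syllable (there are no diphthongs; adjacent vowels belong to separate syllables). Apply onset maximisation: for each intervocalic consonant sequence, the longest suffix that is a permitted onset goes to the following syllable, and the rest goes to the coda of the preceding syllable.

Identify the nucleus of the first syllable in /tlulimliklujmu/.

The vowels are u, i, i, u, u — 5 nuclei, so 5 syllables.
The first nucleus (vowel 1 from the left) is /u/.

u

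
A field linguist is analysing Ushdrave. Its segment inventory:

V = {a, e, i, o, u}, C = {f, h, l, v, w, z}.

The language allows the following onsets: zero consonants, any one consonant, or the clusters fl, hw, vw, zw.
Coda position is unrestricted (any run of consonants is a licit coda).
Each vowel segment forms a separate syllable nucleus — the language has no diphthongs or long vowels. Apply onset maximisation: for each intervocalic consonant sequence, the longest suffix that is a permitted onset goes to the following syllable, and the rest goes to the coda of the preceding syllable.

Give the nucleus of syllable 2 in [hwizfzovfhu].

Vowels present: i, o, u; each is a nucleus, giving 3 syllables.
The second nucleus (vowel 2 from the left) is /o/.

o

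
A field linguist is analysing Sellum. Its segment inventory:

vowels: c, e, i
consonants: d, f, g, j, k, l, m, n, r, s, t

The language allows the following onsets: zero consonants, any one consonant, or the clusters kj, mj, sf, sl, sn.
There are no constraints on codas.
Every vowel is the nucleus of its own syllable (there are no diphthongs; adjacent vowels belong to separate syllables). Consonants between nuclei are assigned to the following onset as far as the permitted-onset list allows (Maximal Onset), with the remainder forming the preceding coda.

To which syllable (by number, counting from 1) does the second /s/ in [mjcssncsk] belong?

The vowels are c, c — 2 nuclei, so 2 syllables.
/c…c/ gap (V1→V2): cluster /ssn/ — the longest permitted-onset suffix is /sn/; onset = /sn/, preceding coda = /s/.
Syllabification: mjcs.sncsk.
The second /s/ is in the onset of syllable 2 (/sncsk/).

2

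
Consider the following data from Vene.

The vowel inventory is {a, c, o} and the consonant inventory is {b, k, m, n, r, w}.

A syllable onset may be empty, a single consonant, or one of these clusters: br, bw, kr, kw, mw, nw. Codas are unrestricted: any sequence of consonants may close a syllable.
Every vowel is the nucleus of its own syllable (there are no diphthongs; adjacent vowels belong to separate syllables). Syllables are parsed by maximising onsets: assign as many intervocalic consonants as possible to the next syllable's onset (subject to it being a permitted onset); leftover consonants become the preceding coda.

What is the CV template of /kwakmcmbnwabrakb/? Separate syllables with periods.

CCVC.CVCC.CCV.CCVCC

Nuclei (vowels): a, c, a, a → 4 syllables.
Between /a/ (V1) and /c/ (V2): /km/; trying suffixes from longest down, /m/ is the first permitted one, so coda /k/ | onset /m/.
Between /c/ (V2) and /a/ (V3): /mbnw/ — longest licit onset from the right is /nw/, leaving /mb/ as coda.
Between /a/ (V3) and /a/ (V4): /br/ — entire cluster is a permitted onset → onset /br/, coda ∅.
Result: kwak.mcmb.nwa.brakb.
Mapping each syllable to C/V: /kwak/ → CCVC, /mcmb/ → CVCC, /nwa/ → CCV, /brakb/ → CCVCC.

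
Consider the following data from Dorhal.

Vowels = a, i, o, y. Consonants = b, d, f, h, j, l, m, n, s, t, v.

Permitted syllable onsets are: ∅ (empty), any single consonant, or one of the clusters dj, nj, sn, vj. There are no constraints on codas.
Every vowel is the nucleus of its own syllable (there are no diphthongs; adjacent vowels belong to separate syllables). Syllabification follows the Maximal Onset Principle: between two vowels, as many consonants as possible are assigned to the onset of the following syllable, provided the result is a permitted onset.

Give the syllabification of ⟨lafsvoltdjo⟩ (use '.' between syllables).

The vowels are a, o, o — 3 nuclei, so 3 syllables.
V1 /a/ – V2 /o/: /fsv/ — longest licit onset from the right is /v/, leaving /fs/ as coda.
V2 /o/ – V3 /o/: /ltdj/ splits as /lt/ + /dj/ (/dj/ is the longest suffix that is a licit onset).

lafs.volt.djo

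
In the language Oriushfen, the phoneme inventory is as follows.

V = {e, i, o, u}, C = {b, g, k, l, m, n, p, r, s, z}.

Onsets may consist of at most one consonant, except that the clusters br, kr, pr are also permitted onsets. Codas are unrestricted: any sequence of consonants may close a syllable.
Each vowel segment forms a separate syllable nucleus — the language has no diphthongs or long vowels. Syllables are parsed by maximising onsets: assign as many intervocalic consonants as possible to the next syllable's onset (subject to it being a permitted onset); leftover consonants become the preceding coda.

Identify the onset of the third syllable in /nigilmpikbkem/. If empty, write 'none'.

Vowels present: i, i, i, e; each is a nucleus, giving 4 syllables.
V1 /i/ – V2 /i/: /g/ → onset of the next syllable (single consonants are always licit onsets).
V2 /i/ – V3 /i/: cluster /lmp/ — the longest permitted-onset suffix is /p/; onset = /p/, preceding coda = /lm/.
V3 /i/ – V4 /e/: /kbk/ splits as /kb/ + /k/ (/k/ is the longest suffix that is a licit onset).
Syllabification: ni.gilm.pikb.kem.
Syllable 3 is /pikb/: onset /p/, nucleus /i/, coda /kb/.

p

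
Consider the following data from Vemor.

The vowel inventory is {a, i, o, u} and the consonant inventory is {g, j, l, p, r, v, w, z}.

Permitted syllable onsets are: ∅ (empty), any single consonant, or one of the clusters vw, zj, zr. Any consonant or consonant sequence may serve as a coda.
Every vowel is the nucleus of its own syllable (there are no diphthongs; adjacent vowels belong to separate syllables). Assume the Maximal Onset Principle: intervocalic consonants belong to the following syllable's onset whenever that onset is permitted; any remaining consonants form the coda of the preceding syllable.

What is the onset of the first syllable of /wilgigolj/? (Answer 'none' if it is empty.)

Vowels present: i, i, o; each is a nucleus, giving 3 syllables.
σ1/σ2 boundary: /lg/ — longest licit onset from the right is /g/, leaving /l/ as coda.
σ2/σ3 boundary: just /g/ — single C goes to the following onset.
Result: wil.gi.golj.
Syllable 1 is /wil/: onset /w/, nucleus /i/, coda /l/.

w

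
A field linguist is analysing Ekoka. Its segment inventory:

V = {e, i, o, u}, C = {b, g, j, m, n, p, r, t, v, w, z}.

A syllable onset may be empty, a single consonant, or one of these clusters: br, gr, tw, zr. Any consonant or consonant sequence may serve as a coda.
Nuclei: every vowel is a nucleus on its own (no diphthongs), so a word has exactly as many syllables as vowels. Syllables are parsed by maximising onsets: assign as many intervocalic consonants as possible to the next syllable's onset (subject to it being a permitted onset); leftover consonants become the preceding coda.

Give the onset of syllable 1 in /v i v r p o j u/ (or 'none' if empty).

The vowels are i, o, u — 3 nuclei, so 3 syllables.
/i…o/ gap (V1→V2): cluster /vrp/ — the longest permitted-onset suffix is /p/; onset = /p/, preceding coda = /vr/.
/o…u/ gap (V2→V3): /j/ is a single consonant, so it becomes the next onset.
So the parse is vivr.po.ju.
Syllable 1 is /vivr/: onset /v/, nucleus /i/, coda /vr/.

v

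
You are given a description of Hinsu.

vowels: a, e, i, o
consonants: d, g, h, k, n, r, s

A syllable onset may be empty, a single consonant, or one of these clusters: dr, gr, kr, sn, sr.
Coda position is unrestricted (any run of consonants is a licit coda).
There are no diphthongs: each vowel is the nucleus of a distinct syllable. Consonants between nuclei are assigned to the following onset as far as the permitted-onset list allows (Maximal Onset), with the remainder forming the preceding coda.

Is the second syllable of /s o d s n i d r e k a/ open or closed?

Vowels present: o, i, e, a; each is a nucleus, giving 4 syllables.
V1 /o/ – V2 /i/: /dsn/; trying suffixes from longest down, /sn/ is the first permitted one, so coda /d/ | onset /sn/.
V2 /i/ – V3 /e/: cluster /dr/ — /dr/ is itself a permitted onset, so the whole cluster goes right; preceding coda = ∅.
V3 /e/ – V4 /a/: /k/ → onset of the next syllable (single consonants are always licit onsets).
Result: sod.sni.dre.ka.
Syllable 2 is /sni/; it ends in its nucleus with no coda, so it is open.

open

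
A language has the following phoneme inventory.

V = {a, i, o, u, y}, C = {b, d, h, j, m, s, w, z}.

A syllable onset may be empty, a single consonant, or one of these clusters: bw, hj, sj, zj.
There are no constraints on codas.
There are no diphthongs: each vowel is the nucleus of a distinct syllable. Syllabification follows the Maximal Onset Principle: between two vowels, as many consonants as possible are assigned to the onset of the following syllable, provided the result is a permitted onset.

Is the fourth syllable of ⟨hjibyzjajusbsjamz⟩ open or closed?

The vowels are i, y, a, u, a — 5 nuclei, so 5 syllables.
Between /i/ (V1) and /y/ (V2): just /b/ — single C goes to the following onset.
Between /y/ (V2) and /a/ (V3): /zj/ is a licit onset in full, so it all attaches to the next syllable.
Between /a/ (V3) and /u/ (V4): /j/ is a single consonant, so it becomes the next onset.
Between /u/ (V4) and /a/ (V5): /sbsj/ splits as /sb/ + /sj/ (/sj/ is the longest suffix that is a licit onset).
So the parse is hji.by.zja.jusb.sjamz.
Syllable 4 is /jusb/ with coda /sb/, so it is closed.

closed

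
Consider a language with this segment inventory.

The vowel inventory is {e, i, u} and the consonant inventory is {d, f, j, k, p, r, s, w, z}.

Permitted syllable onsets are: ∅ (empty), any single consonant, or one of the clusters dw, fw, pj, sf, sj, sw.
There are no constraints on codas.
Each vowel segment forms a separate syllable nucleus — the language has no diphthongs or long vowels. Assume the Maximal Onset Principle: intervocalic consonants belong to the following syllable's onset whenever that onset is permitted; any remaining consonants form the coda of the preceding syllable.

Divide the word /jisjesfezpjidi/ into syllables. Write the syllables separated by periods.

The vowels are i, e, e, i, i — 5 nuclei, so 5 syllables.
σ1/σ2 boundary: /sj/ is a licit onset in full, so it all attaches to the next syllable.
σ2/σ3 boundary: /sf/ is a licit onset in full, so it all attaches to the next syllable.
σ3/σ4 boundary: /zpj/; trying suffixes from longest down, /pj/ is the first permitted one, so coda /z/ | onset /pj/.
σ4/σ5 boundary: just /d/ — single C goes to the following onset.

ji.sje.sfez.pji.di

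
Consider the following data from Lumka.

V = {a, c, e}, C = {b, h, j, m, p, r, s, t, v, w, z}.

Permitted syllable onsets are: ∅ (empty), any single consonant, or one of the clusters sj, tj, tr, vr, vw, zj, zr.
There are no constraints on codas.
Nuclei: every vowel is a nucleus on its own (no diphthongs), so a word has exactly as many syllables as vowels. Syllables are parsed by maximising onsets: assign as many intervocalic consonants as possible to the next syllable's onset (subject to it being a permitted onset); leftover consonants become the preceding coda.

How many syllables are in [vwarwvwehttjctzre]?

4

Nuclei (vowels): a, e, c, e → 4 syllables.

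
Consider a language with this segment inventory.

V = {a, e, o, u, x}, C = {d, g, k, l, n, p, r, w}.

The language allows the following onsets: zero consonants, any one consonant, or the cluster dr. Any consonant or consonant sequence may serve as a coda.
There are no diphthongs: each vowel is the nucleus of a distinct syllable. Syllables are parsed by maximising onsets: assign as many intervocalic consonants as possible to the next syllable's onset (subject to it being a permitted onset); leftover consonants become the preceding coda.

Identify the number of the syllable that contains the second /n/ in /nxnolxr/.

Vowels present: x, o, x; each is a nucleus, giving 3 syllables.
V1 /x/ – V2 /o/: just /n/ — single C goes to the following onset.
V2 /o/ – V3 /x/: /l/ → onset of the next syllable (single consonants are always licit onsets).
Putting it together: nx.no.lxr.
The second /n/ is in the onset of syllable 2 (/no/).

2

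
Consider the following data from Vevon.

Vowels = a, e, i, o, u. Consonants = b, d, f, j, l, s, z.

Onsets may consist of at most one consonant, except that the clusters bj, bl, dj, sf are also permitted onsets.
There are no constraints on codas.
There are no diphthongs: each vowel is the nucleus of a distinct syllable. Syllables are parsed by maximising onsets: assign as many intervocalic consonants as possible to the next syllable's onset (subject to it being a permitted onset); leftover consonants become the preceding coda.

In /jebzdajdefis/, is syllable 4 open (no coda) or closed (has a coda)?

Nuclei (vowels): e, a, e, i → 4 syllables.
σ1/σ2 boundary: cluster /bzd/ — the longest permitted-onset suffix is /d/; onset = /d/, preceding coda = /bz/.
σ2/σ3 boundary: /jd/; trying suffixes from longest down, /d/ is the first permitted one, so coda /j/ | onset /d/.
σ3/σ4 boundary: just /f/ — single C goes to the following onset.
Result: jebz.daj.de.fis.
Syllable 4 is /fis/ with coda /s/, so it is closed.

closed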